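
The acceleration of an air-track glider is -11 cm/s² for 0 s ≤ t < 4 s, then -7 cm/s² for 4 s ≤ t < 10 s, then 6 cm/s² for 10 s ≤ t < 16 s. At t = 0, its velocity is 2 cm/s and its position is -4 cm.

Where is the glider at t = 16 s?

-858 cm

On each constant-a segment, Δv = aΔt and Δx = v₀Δt + ½aΔt²; chain segment to segment.
0–4 s: v starts 2 cm/s; Δx = 2·4 + ½·-11·4² = -80 cm; v ends -42 cm/s.
4–10 s: v starts -42 cm/s; Δx = -42·6 + ½·-7·6² = -378 cm; v ends -84 cm/s.
10–16 s: v starts -84 cm/s; Δx = -84·6 + ½·6·6² = -396 cm; v ends -48 cm/s.
x(16) = -4 + Σ Δx = -858 cm.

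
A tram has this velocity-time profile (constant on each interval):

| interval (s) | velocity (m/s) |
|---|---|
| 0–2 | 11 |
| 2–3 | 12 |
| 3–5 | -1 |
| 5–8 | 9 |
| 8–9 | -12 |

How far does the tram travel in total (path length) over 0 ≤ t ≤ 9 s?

75 m

Total distance travelled is ∫|v| dt — sum the magnitudes of each area piece.
0–2 s: |11| × 2 = 22 m
2–3 s: |12| × 1 = 12 m
3–5 s: |-1| × 2 = 2 m
5–8 s: |9| × 3 = 27 m
8–9 s: |-12| × 1 = 12 m
Total distance = 75 m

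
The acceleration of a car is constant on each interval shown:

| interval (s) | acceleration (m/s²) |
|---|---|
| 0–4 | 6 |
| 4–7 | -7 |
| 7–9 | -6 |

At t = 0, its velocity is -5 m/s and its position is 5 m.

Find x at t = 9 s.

On each constant-a segment, Δv = aΔt and Δx = v₀Δt + ½aΔt²; chain segment to segment.
0–4 s: v starts -5 m/s; Δx = -5·4 + ½·6·4² = 28 m; v ends 19 m/s.
4–7 s: v starts 19 m/s; Δx = 19·3 + ½·-7·3² = 25.5 m; v ends -2 m/s.
7–9 s: v starts -2 m/s; Δx = -2·2 + ½·-6·2² = -16 m; v ends -14 m/s.
x(9) = 5 + Σ Δx = 42.5 m.

42.5 m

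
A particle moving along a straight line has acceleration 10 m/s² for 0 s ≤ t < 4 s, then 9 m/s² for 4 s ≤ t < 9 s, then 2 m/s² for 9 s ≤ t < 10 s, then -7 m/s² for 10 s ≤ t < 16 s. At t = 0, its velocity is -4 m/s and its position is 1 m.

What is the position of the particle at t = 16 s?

811.5 m

On each constant-a segment, Δv = aΔt and Δx = v₀Δt + ½aΔt²; chain segment to segment.
0–4 s: v starts -4 m/s; Δx = -4·4 + ½·10·4² = 64 m; v ends 36 m/s.
4–9 s: v starts 36 m/s; Δx = 36·5 + ½·9·5² = 292.5 m; v ends 81 m/s.
9–10 s: v starts 81 m/s; Δx = 81·1 + ½·2·1² = 82 m; v ends 83 m/s.
10–16 s: v starts 83 m/s; Δx = 83·6 + ½·-7·6² = 372 m; v ends 41 m/s.
x(16) = 1 + Σ Δx = 811.5 m.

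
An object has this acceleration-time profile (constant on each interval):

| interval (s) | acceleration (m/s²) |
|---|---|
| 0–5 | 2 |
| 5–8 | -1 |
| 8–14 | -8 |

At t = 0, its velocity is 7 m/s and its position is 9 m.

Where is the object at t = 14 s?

55.5 m

On each constant-a segment, Δv = aΔt and Δx = v₀Δt + ½aΔt²; chain segment to segment.
0–5 s: v starts 7 m/s; Δx = 7·5 + ½·2·5² = 60 m; v ends 17 m/s.
5–8 s: v starts 17 m/s; Δx = 17·3 + ½·-1·3² = 46.5 m; v ends 14 m/s.
8–14 s: v starts 14 m/s; Δx = 14·6 + ½·-8·6² = -60 m; v ends -34 m/s.
x(14) = 9 + Σ Δx = 55.5 m.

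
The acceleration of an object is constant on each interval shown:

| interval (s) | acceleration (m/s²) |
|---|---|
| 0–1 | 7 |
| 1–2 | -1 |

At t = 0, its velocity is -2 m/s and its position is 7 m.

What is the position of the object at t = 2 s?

On each constant-a segment, Δv = aΔt and Δx = v₀Δt + ½aΔt²; chain segment to segment.
0–1 s: v starts -2 m/s; Δx = -2·1 + ½·7·1² = 1.5 m; v ends 5 m/s.
1–2 s: v starts 5 m/s; Δx = 5·1 + ½·-1·1² = 4.5 m; v ends 4 m/s.
x(2) = 7 + Σ Δx = 13 m.

13 m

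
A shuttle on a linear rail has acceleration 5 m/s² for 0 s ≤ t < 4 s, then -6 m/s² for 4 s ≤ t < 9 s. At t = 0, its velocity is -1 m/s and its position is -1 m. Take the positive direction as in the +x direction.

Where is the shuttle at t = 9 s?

55 m

On each constant-a segment, Δv = aΔt and Δx = v₀Δt + ½aΔt²; chain segment to segment.
0–4 s: v starts -1 m/s; Δx = -1·4 + ½·5·4² = 36 m; v ends 19 m/s.
4–9 s: v starts 19 m/s; Δx = 19·5 + ½·-6·5² = 20 m; v ends -11 m/s.
x(9) = -1 + Σ Δx = 55 m.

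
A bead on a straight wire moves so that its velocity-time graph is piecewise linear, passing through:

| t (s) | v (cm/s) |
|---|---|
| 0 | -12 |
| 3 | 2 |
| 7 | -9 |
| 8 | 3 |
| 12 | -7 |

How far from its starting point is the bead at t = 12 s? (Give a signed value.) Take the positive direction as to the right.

-40 cm

Displacement is the signed area under the v-t curve.
0–3 s: ½(-12 + 2)(3) = -15 cm
3–7 s: ½(2 + -9)(4) = -14 cm
7–8 s: ½(-9 + 3)(1) = -3 cm
8–12 s: ½(3 + -7)(4) = -8 cm
Net displacement = -40 cm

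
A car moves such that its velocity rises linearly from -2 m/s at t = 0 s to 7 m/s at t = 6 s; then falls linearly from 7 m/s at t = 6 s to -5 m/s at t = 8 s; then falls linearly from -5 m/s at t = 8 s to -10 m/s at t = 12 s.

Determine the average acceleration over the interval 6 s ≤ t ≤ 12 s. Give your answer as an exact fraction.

-17/6 m/s²

Average acceleration = Δv/Δt = (-10 − 7)/(12 − 6) = -17/6 m/s².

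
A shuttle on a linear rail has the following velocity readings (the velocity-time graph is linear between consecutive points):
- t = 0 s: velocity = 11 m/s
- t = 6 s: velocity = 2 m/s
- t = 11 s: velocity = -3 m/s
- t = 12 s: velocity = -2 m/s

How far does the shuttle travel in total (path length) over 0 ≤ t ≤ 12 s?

48 m

Total distance travelled is ∫|v| dt — sum the magnitudes of each area piece.
0–6 s: |½(11 + 2)(6)| = 39 m
6–11 s: v = 0 at t = 8 s; triangle areas 2 + 4.5 = 6.5 m
11–12 s: |½(-3 + -2)(1)| = 2.5 m
Total distance = 48 m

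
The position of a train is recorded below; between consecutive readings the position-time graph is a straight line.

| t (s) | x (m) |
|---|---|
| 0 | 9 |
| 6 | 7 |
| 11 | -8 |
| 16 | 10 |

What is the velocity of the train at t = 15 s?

Velocity is the slope of the x-t graph on 11–16 s: (10 − -8)/(16 − 11) = 3.6 m/s.

3.6 m/s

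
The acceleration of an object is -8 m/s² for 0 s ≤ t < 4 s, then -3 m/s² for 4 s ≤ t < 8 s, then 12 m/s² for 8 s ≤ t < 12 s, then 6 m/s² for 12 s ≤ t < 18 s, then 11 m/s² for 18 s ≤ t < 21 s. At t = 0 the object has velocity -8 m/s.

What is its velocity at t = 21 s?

Δv equals the area under the a-t graph; then v = v₀ + Δv.
0–4 s: -8 × 4 = -32 m/s
4–8 s: -3 × 4 = -12 m/s
8–12 s: 12 × 4 = 48 m/s
12–18 s: 6 × 6 = 36 m/s
18–21 s: 11 × 3 = 33 m/s
Δv = 73 m/s, so v(21) = -8 + (73) = 65 m/s.

65 m/s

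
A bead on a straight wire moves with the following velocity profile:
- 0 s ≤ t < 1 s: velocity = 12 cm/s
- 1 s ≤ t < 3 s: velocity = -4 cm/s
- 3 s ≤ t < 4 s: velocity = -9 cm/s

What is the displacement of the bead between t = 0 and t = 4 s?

-5 cm

Displacement is the signed area under the v-t curve.
0–1 s: 12 × 1 = 12 cm
1–3 s: -4 × 2 = -8 cm
3–4 s: -9 × 1 = -9 cm
Net displacement = -5 cm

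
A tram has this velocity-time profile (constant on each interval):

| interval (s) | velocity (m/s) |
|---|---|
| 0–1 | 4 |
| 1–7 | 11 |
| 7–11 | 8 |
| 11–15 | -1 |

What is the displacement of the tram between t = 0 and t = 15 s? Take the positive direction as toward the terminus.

98 m

Net displacement equals the area under the velocity-time graph (areas below the axis count negative).
0–1 s: 4 × 1 = 4 m
1–7 s: 11 × 6 = 66 m
7–11 s: 8 × 4 = 32 m
11–15 s: -1 × 4 = -4 m
Net displacement = 98 m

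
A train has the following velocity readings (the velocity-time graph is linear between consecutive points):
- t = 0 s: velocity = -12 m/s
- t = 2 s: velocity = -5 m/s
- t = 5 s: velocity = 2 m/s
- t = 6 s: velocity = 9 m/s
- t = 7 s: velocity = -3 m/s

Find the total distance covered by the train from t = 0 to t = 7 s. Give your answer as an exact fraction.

909/28 m

Total distance travelled is ∫|v| dt — sum the magnitudes of each area piece.
0–2 s: |½(-12 + -5)(2)| = 17 m
2–5 s: v = 0 at t = 29/7 s; triangle areas 75/14 + 6/7 = 87/14 m
5–6 s: |½(2 + 9)(1)| = 5.5 m
6–7 s: v = 0 at t = 6.75 s; triangle areas 3.375 + 0.375 = 3.75 m
Total distance = 909/28 m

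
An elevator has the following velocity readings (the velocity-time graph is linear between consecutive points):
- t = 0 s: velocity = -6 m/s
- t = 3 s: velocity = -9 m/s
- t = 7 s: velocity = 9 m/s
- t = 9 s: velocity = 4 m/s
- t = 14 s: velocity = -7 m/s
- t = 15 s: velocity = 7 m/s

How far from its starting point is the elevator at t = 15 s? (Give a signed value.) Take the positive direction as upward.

-17 m

Net displacement equals the area under the velocity-time graph (areas below the axis count negative).
0–3 s: ½(-6 + -9)(3) = -22.5 m
3–7 s: ½(-9 + 9)(4) = 0 m
7–9 s: ½(9 + 4)(2) = 13 m
9–14 s: ½(4 + -7)(5) = -7.5 m
14–15 s: ½(-7 + 7)(1) = 0 m
Net displacement = -17 m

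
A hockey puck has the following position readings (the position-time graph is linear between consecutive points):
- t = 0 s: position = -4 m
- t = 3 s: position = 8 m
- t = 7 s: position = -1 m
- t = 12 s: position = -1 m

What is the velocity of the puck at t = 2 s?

Velocity is the slope of the x-t graph on 0–3 s: (8 − -4)/(3 − 0) = 4 m/s.

4 m/s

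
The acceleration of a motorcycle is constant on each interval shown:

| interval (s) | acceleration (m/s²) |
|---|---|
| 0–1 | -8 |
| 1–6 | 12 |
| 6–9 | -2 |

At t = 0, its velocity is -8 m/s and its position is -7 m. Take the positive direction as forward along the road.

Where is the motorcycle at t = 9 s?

On each constant-a segment, Δv = aΔt and Δx = v₀Δt + ½aΔt²; chain segment to segment.
0–1 s: v starts -8 m/s; Δx = -8·1 + ½·-8·1² = -12 m; v ends -16 m/s.
1–6 s: v starts -16 m/s; Δx = -16·5 + ½·12·5² = 70 m; v ends 44 m/s.
6–9 s: v starts 44 m/s; Δx = 44·3 + ½·-2·3² = 123 m; v ends 38 m/s.
x(9) = -7 + Σ Δx = 174 m.

174 m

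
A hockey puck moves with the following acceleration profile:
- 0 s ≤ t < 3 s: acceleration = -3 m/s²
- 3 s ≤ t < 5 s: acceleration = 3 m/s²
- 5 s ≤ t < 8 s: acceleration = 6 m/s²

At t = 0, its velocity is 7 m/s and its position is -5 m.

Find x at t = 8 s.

43.5 m

On each constant-a segment, Δv = aΔt and Δx = v₀Δt + ½aΔt²; chain segment to segment.
0–3 s: v starts 7 m/s; Δx = 7·3 + ½·-3·3² = 7.5 m; v ends -2 m/s.
3–5 s: v starts -2 m/s; Δx = -2·2 + ½·3·2² = 2 m; v ends 4 m/s.
5–8 s: v starts 4 m/s; Δx = 4·3 + ½·6·3² = 39 m; v ends 22 m/s.
x(8) = -5 + Σ Δx = 43.5 m.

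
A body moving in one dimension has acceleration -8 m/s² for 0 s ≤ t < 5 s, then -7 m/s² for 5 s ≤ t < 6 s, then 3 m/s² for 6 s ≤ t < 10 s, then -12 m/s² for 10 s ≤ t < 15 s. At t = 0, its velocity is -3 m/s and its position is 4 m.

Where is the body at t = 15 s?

-673.5 m

On each constant-a segment, Δv = aΔt and Δx = v₀Δt + ½aΔt²; chain segment to segment.
0–5 s: v starts -3 m/s; Δx = -3·5 + ½·-8·5² = -115 m; v ends -43 m/s.
5–6 s: v starts -43 m/s; Δx = -43·1 + ½·-7·1² = -46.5 m; v ends -50 m/s.
6–10 s: v starts -50 m/s; Δx = -50·4 + ½·3·4² = -176 m; v ends -38 m/s.
10–15 s: v starts -38 m/s; Δx = -38·5 + ½·-12·5² = -340 m; v ends -98 m/s.
x(15) = 4 + Σ Δx = -673.5 m.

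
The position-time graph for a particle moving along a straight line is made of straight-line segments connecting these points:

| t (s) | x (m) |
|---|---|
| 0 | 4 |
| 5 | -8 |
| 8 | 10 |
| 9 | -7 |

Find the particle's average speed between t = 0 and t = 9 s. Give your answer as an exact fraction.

47/9 m/s

Average speed = (total path length)/(elapsed time); on a piecewise-linear x-t graph the path length is Σ|Δx|.
0–5 s: |Δx| = |-8 − 4| = 12 m
5–8 s: |Δx| = |10 − -8| = 18 m
8–9 s: |Δx| = |-7 − 10| = 17 m
Total path = 47 m; average speed = 47/9 = 47/9 m/s.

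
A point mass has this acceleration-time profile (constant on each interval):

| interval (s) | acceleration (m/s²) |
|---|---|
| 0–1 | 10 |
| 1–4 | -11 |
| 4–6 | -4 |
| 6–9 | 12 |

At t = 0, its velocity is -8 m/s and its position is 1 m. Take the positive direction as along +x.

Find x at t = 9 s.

On each constant-a segment, Δv = aΔt and Δx = v₀Δt + ½aΔt²; chain segment to segment.
0–1 s: v starts -8 m/s; Δx = -8·1 + ½·10·1² = -3 m; v ends 2 m/s.
1–4 s: v starts 2 m/s; Δx = 2·3 + ½·-11·3² = -43.5 m; v ends -31 m/s.
4–6 s: v starts -31 m/s; Δx = -31·2 + ½·-4·2² = -70 m; v ends -39 m/s.
6–9 s: v starts -39 m/s; Δx = -39·3 + ½·12·3² = -63 m; v ends -3 m/s.
x(9) = 1 + Σ Δx = -178.5 m.

-178.5 m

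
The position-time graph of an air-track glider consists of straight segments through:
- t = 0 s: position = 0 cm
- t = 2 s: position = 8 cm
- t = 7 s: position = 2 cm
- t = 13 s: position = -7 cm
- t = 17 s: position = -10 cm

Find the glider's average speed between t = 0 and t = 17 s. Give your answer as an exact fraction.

Average speed = (total path length)/(elapsed time); on a piecewise-linear x-t graph the path length is Σ|Δx|.
0–2 s: |Δx| = |8 − 0| = 8 cm
2–7 s: |Δx| = |2 − 8| = 6 cm
7–13 s: |Δx| = |-7 − 2| = 9 cm
13–17 s: |Δx| = |-10 − -7| = 3 cm
Total path = 26 cm; average speed = 26/17 = 26/17 cm/s.

26/17 cm/s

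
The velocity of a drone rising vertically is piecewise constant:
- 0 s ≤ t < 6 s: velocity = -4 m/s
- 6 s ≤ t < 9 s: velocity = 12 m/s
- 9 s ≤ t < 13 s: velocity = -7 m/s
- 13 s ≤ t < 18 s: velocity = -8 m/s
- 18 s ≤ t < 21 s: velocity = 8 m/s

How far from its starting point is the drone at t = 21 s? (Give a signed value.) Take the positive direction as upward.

Net displacement equals the area under the velocity-time graph (areas below the axis count negative).
0–6 s: -4 × 6 = -24 m
6–9 s: 12 × 3 = 36 m
9–13 s: -7 × 4 = -28 m
13–18 s: -8 × 5 = -40 m
18–21 s: 8 × 3 = 24 m
Net displacement = -32 m

-32 m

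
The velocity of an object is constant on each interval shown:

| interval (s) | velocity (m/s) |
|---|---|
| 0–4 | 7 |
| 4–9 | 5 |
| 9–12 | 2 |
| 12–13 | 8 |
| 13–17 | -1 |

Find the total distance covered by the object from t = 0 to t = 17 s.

Distance (not displacement) is the total path length: add the absolute areas under v-t.
0–4 s: |7| × 4 = 28 m
4–9 s: |5| × 5 = 25 m
9–12 s: |2| × 3 = 6 m
12–13 s: |8| × 1 = 8 m
13–17 s: |-1| × 4 = 4 m
Total distance = 71 m

71 m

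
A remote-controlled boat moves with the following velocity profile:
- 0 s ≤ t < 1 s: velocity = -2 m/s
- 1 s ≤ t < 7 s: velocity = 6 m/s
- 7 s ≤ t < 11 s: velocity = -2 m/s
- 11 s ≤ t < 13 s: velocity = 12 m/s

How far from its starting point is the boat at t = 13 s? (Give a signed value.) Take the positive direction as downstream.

Net displacement equals the area under the velocity-time graph (areas below the axis count negative).
0–1 s: -2 × 1 = -2 m
1–7 s: 6 × 6 = 36 m
7–11 s: -2 × 4 = -8 m
11–13 s: 12 × 2 = 24 m
Net displacement = 50 m

50 m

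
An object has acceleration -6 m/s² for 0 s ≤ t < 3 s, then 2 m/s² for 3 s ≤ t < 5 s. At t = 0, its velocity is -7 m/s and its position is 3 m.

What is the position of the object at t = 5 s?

On each constant-a segment, Δv = aΔt and Δx = v₀Δt + ½aΔt²; chain segment to segment.
0–3 s: v starts -7 m/s; Δx = -7·3 + ½·-6·3² = -48 m; v ends -25 m/s.
3–5 s: v starts -25 m/s; Δx = -25·2 + ½·2·2² = -46 m; v ends -21 m/s.
x(5) = 3 + Σ Δx = -91 m.

-91 m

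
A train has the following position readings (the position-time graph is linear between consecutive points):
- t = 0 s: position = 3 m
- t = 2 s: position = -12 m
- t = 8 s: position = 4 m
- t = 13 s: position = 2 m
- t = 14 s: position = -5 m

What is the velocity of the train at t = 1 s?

-7.5 m/s

Velocity is the slope of the x-t graph on 0–2 s: (-12 − 3)/(2 − 0) = -7.5 m/s.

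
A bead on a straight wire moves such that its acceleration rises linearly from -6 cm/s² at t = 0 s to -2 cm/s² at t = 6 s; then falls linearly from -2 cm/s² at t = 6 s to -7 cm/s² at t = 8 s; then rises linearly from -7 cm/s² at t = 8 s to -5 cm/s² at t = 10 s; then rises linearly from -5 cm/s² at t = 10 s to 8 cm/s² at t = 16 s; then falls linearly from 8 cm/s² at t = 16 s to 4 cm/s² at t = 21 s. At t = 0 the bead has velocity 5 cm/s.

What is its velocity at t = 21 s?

-1 cm/s

Δv equals the area under the a-t graph; then v = v₀ + Δv.
0–6 s: ½(-6 + -2)(6) = -24 cm/s
6–8 s: ½(-2 + -7)(2) = -9 cm/s
8–10 s: ½(-7 + -5)(2) = -12 cm/s
10–16 s: ½(-5 + 8)(6) = 9 cm/s
16–21 s: ½(8 + 4)(5) = 30 cm/s
Δv = -6 cm/s, so v(21) = 5 + (-6) = -1 cm/s.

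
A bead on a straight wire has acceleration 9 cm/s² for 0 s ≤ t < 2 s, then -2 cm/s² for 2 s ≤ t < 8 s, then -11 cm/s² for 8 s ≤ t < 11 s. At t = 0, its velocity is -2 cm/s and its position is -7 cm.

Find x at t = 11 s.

On each constant-a segment, Δv = aΔt and Δx = v₀Δt + ½aΔt²; chain segment to segment.
0–2 s: v starts -2 cm/s; Δx = -2·2 + ½·9·2² = 14 cm; v ends 16 cm/s.
2–8 s: v starts 16 cm/s; Δx = 16·6 + ½·-2·6² = 60 cm; v ends 4 cm/s.
8–11 s: v starts 4 cm/s; Δx = 4·3 + ½·-11·3² = -37.5 cm; v ends -29 cm/s.
x(11) = -7 + Σ Δx = 29.5 cm.

29.5 cm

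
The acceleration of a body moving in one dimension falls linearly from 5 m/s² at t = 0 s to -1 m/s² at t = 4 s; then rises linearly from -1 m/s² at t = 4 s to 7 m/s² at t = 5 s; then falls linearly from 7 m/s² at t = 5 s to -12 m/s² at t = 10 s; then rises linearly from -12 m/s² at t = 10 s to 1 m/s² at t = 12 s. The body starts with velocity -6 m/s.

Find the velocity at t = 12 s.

Δv equals the area under the a-t graph; then v = v₀ + Δv.
0–4 s: ½(5 + -1)(4) = 8 m/s
4–5 s: ½(-1 + 7)(1) = 3 m/s
5–10 s: ½(7 + -12)(5) = -12.5 m/s
10–12 s: ½(-12 + 1)(2) = -11 m/s
Δv = -12.5 m/s, so v(12) = -6 + (-12.5) = -18.5 m/s.

-18.5 m/s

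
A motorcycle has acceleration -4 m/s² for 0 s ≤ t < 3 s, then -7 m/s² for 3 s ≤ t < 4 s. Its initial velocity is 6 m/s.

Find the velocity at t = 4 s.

-13 m/s

Δv equals the area under the a-t graph; then v = v₀ + Δv.
0–3 s: -4 × 3 = -12 m/s
3–4 s: -7 × 1 = -7 m/s
Δv = -19 m/s, so v(4) = 6 + (-19) = -13 m/s.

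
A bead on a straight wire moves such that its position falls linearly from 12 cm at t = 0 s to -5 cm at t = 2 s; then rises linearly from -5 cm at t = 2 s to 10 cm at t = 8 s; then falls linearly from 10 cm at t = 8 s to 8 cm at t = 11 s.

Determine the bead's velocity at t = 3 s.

Velocity is the slope of the x-t graph on 2–8 s: (10 − -5)/(8 − 2) = 2.5 cm/s.

2.5 cm/s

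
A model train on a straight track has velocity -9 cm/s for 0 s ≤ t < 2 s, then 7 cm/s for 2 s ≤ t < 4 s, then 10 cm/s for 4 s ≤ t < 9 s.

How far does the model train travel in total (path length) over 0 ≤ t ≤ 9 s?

Distance (not displacement) is the total path length: add the absolute areas under v-t.
0–2 s: |-9| × 2 = 18 cm
2–4 s: |7| × 2 = 14 cm
4–9 s: |10| × 5 = 50 cm
Total distance = 82 cm

82 cm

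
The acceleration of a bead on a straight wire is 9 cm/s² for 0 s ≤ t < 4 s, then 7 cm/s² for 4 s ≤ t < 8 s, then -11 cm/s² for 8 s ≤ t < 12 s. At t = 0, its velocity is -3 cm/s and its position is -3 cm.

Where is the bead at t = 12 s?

On each constant-a segment, Δv = aΔt and Δx = v₀Δt + ½aΔt²; chain segment to segment.
0–4 s: v starts -3 cm/s; Δx = -3·4 + ½·9·4² = 60 cm; v ends 33 cm/s.
4–8 s: v starts 33 cm/s; Δx = 33·4 + ½·7·4² = 188 cm; v ends 61 cm/s.
8–12 s: v starts 61 cm/s; Δx = 61·4 + ½·-11·4² = 156 cm; v ends 17 cm/s.
x(12) = -3 + Σ Δx = 401 cm.

401 cm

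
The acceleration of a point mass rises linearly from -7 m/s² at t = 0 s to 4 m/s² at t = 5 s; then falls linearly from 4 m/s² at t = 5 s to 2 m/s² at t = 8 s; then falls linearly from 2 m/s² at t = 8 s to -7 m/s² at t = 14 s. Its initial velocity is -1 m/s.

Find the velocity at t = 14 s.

Δv equals the area under the a-t graph; then v = v₀ + Δv.
0–5 s: ½(-7 + 4)(5) = -7.5 m/s
5–8 s: ½(4 + 2)(3) = 9 m/s
8–14 s: ½(2 + -7)(6) = -15 m/s
Δv = -13.5 m/s, so v(14) = -1 + (-13.5) = -14.5 m/s.

-14.5 m/s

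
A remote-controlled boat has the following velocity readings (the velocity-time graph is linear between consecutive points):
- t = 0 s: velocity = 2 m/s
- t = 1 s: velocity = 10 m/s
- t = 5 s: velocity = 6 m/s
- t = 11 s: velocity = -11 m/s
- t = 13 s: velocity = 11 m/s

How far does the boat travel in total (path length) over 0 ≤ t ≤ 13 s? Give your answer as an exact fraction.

1304/17 m

Distance (not displacement) is the total path length: add the absolute areas under v-t.
0–1 s: |½(2 + 10)(1)| = 6 m
1–5 s: |½(10 + 6)(4)| = 32 m
5–11 s: v = 0 at t = 121/17 s; triangle areas 108/17 + 363/17 = 471/17 m
11–13 s: v = 0 at t = 12 s; triangle areas 5.5 + 5.5 = 11 m
Total distance = 1304/17 m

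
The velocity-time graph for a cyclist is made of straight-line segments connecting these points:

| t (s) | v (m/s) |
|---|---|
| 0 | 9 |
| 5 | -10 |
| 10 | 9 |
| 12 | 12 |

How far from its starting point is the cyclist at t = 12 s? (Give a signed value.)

16 m

Displacement is the signed area under the v-t curve.
0–5 s: ½(9 + -10)(5) = -2.5 m
5–10 s: ½(-10 + 9)(5) = -2.5 m
10–12 s: ½(9 + 12)(2) = 21 m
Net displacement = 16 m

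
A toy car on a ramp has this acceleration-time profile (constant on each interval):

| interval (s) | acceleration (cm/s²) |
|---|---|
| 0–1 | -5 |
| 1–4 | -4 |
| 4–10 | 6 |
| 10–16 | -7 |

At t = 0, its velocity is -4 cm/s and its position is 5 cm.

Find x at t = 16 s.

-100.5 cm

On each constant-a segment, Δv = aΔt and Δx = v₀Δt + ½aΔt²; chain segment to segment.
0–1 s: v starts -4 cm/s; Δx = -4·1 + ½·-5·1² = -6.5 cm; v ends -9 cm/s.
1–4 s: v starts -9 cm/s; Δx = -9·3 + ½·-4·3² = -45 cm; v ends -21 cm/s.
4–10 s: v starts -21 cm/s; Δx = -21·6 + ½·6·6² = -18 cm; v ends 15 cm/s.
10–16 s: v starts 15 cm/s; Δx = 15·6 + ½·-7·6² = -36 cm; v ends -27 cm/s.
x(16) = 5 + Σ Δx = -100.5 cm.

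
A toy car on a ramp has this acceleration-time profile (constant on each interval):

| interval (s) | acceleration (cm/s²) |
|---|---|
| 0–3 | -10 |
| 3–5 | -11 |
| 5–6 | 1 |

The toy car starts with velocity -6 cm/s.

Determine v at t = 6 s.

-57 cm/s

Δv equals the area under the a-t graph; then v = v₀ + Δv.
0–3 s: -10 × 3 = -30 cm/s
3–5 s: -11 × 2 = -22 cm/s
5–6 s: 1 × 1 = 1 cm/s
Δv = -51 cm/s, so v(6) = -6 + (-51) = -57 cm/s.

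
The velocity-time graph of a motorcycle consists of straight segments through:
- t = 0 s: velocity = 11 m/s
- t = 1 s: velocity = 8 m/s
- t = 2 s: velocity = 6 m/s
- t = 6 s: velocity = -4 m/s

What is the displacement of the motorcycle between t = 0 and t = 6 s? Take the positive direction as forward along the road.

20.5 m

Displacement is the signed area under the v-t curve.
0–1 s: ½(11 + 8)(1) = 9.5 m
1–2 s: ½(8 + 6)(1) = 7 m
2–6 s: ½(6 + -4)(4) = 4 m
Net displacement = 20.5 m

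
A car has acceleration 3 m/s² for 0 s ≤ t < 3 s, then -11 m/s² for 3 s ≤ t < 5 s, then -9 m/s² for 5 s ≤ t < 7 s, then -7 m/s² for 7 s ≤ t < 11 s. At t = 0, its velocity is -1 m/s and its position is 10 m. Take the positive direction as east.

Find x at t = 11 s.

-215.5 m

On each constant-a segment, Δv = aΔt and Δx = v₀Δt + ½aΔt²; chain segment to segment.
0–3 s: v starts -1 m/s; Δx = -1·3 + ½·3·3² = 10.5 m; v ends 8 m/s.
3–5 s: v starts 8 m/s; Δx = 8·2 + ½·-11·2² = -6 m; v ends -14 m/s.
5–7 s: v starts -14 m/s; Δx = -14·2 + ½·-9·2² = -46 m; v ends -32 m/s.
7–11 s: v starts -32 m/s; Δx = -32·4 + ½·-7·4² = -184 m; v ends -60 m/s.
x(11) = 10 + Σ Δx = -215.5 m.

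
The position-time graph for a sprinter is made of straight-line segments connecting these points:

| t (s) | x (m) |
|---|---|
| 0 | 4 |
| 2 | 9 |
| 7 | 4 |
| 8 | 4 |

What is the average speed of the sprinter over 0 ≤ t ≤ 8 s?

1.25 m/s

Average speed = (total path length)/(elapsed time); on a piecewise-linear x-t graph the path length is Σ|Δx|.
0–2 s: |Δx| = |9 − 4| = 5 m
2–7 s: |Δx| = |4 − 9| = 5 m
7–8 s: |Δx| = |4 − 4| = 0 m
Total path = 10 m; average speed = 10/8 = 1.25 m/s.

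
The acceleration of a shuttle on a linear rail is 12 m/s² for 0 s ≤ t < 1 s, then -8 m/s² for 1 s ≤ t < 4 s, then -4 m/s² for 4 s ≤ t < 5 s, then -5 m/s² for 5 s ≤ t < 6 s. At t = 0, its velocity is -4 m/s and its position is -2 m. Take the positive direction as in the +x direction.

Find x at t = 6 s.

On each constant-a segment, Δv = aΔt and Δx = v₀Δt + ½aΔt²; chain segment to segment.
0–1 s: v starts -4 m/s; Δx = -4·1 + ½·12·1² = 2 m; v ends 8 m/s.
1–4 s: v starts 8 m/s; Δx = 8·3 + ½·-8·3² = -12 m; v ends -16 m/s.
4–5 s: v starts -16 m/s; Δx = -16·1 + ½·-4·1² = -18 m; v ends -20 m/s.
5–6 s: v starts -20 m/s; Δx = -20·1 + ½·-5·1² = -22.5 m; v ends -25 m/s.
x(6) = -2 + Σ Δx = -52.5 m.

-52.5 m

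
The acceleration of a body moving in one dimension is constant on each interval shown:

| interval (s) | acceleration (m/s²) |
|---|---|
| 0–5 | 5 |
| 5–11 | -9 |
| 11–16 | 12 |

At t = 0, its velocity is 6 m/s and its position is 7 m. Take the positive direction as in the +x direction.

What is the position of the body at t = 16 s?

158.5 m

On each constant-a segment, Δv = aΔt and Δx = v₀Δt + ½aΔt²; chain segment to segment.
0–5 s: v starts 6 m/s; Δx = 6·5 + ½·5·5² = 92.5 m; v ends 31 m/s.
5–11 s: v starts 31 m/s; Δx = 31·6 + ½·-9·6² = 24 m; v ends -23 m/s.
11–16 s: v starts -23 m/s; Δx = -23·5 + ½·12·5² = 35 m; v ends 37 m/s.
x(16) = 7 + Σ Δx = 158.5 m.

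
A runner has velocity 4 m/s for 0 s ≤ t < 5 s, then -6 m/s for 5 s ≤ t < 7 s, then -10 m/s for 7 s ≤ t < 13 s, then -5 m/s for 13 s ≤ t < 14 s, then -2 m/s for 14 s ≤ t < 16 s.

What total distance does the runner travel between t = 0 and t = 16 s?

101 m

Total distance travelled is ∫|v| dt — sum the magnitudes of each area piece.
0–5 s: |4| × 5 = 20 m
5–7 s: |-6| × 2 = 12 m
7–13 s: |-10| × 6 = 60 m
13–14 s: |-5| × 1 = 5 m
14–16 s: |-2| × 2 = 4 m
Total distance = 101 m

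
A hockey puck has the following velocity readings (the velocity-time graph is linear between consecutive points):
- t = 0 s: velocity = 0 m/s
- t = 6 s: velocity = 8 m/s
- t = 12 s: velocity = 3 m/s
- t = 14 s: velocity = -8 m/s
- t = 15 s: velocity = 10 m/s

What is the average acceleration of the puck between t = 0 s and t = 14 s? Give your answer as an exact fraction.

-4/7 m/s²

Average acceleration = Δv/Δt = (-8 − 0)/(14 − 0) = -4/7 m/s².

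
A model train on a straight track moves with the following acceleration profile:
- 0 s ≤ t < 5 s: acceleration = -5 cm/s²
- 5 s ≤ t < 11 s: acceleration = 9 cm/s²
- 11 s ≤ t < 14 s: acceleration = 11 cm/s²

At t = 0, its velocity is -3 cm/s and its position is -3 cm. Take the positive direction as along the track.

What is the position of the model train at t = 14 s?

On each constant-a segment, Δv = aΔt and Δx = v₀Δt + ½aΔt²; chain segment to segment.
0–5 s: v starts -3 cm/s; Δx = -3·5 + ½·-5·5² = -77.5 cm; v ends -28 cm/s.
5–11 s: v starts -28 cm/s; Δx = -28·6 + ½·9·6² = -6 cm; v ends 26 cm/s.
11–14 s: v starts 26 cm/s; Δx = 26·3 + ½·11·3² = 127.5 cm; v ends 59 cm/s.
x(14) = -3 + Σ Δx = 41 cm.

41 cm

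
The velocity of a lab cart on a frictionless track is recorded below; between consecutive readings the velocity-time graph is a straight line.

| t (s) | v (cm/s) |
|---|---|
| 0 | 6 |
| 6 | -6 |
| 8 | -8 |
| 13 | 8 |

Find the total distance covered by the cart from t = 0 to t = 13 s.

52 cm

Total distance travelled is ∫|v| dt — sum the magnitudes of each area piece.
0–6 s: v = 0 at t = 3 s; triangle areas 9 + 9 = 18 cm
6–8 s: |½(-6 + -8)(2)| = 14 cm
8–13 s: v = 0 at t = 10.5 s; triangle areas 10 + 10 = 20 cm
Total distance = 52 cm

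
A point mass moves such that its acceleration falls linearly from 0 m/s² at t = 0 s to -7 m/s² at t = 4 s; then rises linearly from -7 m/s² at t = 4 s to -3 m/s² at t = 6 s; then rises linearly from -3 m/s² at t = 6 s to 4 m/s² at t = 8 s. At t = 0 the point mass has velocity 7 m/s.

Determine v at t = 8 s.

-16 m/s

Δv equals the area under the a-t graph; then v = v₀ + Δv.
0–4 s: ½(0 + -7)(4) = -14 m/s
4–6 s: ½(-7 + -3)(2) = -10 m/s
6–8 s: ½(-3 + 4)(2) = 1 m/s
Δv = -23 m/s, so v(8) = 7 + (-23) = -16 m/s.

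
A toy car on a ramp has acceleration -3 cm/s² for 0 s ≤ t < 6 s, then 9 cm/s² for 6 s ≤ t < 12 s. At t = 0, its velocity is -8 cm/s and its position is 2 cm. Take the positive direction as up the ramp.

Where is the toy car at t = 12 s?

-94 cm

On each constant-a segment, Δv = aΔt and Δx = v₀Δt + ½aΔt²; chain segment to segment.
0–6 s: v starts -8 cm/s; Δx = -8·6 + ½·-3·6² = -102 cm; v ends -26 cm/s.
6–12 s: v starts -26 cm/s; Δx = -26·6 + ½·9·6² = 6 cm; v ends 28 cm/s.
x(12) = 2 + Σ Δx = -94 cm.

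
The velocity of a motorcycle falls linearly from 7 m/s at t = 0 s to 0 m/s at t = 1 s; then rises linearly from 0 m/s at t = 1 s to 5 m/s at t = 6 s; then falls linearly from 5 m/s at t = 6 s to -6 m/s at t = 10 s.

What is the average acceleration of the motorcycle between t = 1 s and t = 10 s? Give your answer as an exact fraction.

-2/3 m/s²

Average acceleration = Δv/Δt = (-6 − 0)/(10 − 1) = -2/3 m/s².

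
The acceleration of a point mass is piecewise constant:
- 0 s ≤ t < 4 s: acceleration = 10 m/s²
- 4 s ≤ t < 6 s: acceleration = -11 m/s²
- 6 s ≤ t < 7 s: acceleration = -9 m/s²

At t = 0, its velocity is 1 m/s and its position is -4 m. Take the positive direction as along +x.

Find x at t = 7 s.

On each constant-a segment, Δv = aΔt and Δx = v₀Δt + ½aΔt²; chain segment to segment.
0–4 s: v starts 1 m/s; Δx = 1·4 + ½·10·4² = 84 m; v ends 41 m/s.
4–6 s: v starts 41 m/s; Δx = 41·2 + ½·-11·2² = 60 m; v ends 19 m/s.
6–7 s: v starts 19 m/s; Δx = 19·1 + ½·-9·1² = 14.5 m; v ends 10 m/s.
x(7) = -4 + Σ Δx = 154.5 m.

154.5 m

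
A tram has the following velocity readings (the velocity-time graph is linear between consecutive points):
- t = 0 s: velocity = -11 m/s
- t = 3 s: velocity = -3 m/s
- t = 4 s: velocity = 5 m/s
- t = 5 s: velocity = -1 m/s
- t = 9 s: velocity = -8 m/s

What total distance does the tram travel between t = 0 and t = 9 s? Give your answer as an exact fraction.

1039/24 m

Distance (not displacement) is the total path length: add the absolute areas under v-t.
0–3 s: |½(-11 + -3)(3)| = 21 m
3–4 s: v = 0 at t = 3.375 s; triangle areas 0.5625 + 1.5625 = 2.125 m
4–5 s: v = 0 at t = 29/6 s; triangle areas 25/12 + 1/12 = 13/6 m
5–9 s: |½(-1 + -8)(4)| = 18 m
Total distance = 1039/24 m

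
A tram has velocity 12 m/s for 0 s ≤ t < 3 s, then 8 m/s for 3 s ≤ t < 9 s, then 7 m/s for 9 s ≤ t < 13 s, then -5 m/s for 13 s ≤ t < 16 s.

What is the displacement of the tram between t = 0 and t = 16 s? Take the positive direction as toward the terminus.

97 m

Displacement is the signed area under the v-t curve.
0–3 s: 12 × 3 = 36 m
3–9 s: 8 × 6 = 48 m
9–13 s: 7 × 4 = 28 m
13–16 s: -5 × 3 = -15 m
Net displacement = 97 m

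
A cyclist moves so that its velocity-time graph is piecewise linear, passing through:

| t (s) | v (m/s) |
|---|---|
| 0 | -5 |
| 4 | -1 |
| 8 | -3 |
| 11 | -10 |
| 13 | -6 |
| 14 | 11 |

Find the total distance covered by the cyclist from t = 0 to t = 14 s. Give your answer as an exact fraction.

1022/17 m

Distance (not displacement) is the total path length: add the absolute areas under v-t.
0–4 s: |½(-5 + -1)(4)| = 12 m
4–8 s: |½(-1 + -3)(4)| = 8 m
8–11 s: |½(-3 + -10)(3)| = 19.5 m
11–13 s: |½(-10 + -6)(2)| = 16 m
13–14 s: v = 0 at t = 227/17 s; triangle areas 18/17 + 121/34 = 157/34 m
Total distance = 1022/17 m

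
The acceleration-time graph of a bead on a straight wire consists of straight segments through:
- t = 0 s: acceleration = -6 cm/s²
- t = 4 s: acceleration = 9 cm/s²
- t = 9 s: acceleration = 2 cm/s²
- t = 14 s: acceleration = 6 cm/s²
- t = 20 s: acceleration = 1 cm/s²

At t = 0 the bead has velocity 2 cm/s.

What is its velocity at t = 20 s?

Δv equals the area under the a-t graph; then v = v₀ + Δv.
0–4 s: ½(-6 + 9)(4) = 6 cm/s
4–9 s: ½(9 + 2)(5) = 27.5 cm/s
9–14 s: ½(2 + 6)(5) = 20 cm/s
14–20 s: ½(6 + 1)(6) = 21 cm/s
Δv = 74.5 cm/s, so v(20) = 2 + (74.5) = 76.5 cm/s.

76.5 cm/s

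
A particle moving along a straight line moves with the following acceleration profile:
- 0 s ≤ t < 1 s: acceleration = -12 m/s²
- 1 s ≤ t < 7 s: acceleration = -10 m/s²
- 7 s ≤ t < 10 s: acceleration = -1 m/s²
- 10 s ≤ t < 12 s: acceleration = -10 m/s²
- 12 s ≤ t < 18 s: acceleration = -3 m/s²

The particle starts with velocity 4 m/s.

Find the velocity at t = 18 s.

Δv equals the area under the a-t graph; then v = v₀ + Δv.
0–1 s: -12 × 1 = -12 m/s
1–7 s: -10 × 6 = -60 m/s
7–10 s: -1 × 3 = -3 m/s
10–12 s: -10 × 2 = -20 m/s
12–18 s: -3 × 6 = -18 m/s
Δv = -113 m/s, so v(18) = 4 + (-113) = -109 m/s.

-109 m/s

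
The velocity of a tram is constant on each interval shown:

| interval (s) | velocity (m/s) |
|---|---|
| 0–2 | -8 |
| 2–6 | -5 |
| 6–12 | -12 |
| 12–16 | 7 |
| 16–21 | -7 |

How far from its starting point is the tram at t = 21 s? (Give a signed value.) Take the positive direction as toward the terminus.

Net displacement equals the area under the velocity-time graph (areas below the axis count negative).
0–2 s: -8 × 2 = -16 m
2–6 s: -5 × 4 = -20 m
6–12 s: -12 × 6 = -72 m
12–16 s: 7 × 4 = 28 m
16–21 s: -7 × 5 = -35 m
Net displacement = -115 m

-115 m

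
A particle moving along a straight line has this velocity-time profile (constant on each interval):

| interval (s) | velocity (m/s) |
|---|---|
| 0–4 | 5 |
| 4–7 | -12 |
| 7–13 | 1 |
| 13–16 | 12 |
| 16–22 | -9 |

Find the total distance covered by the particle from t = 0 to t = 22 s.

Distance (not displacement) is the total path length: add the absolute areas under v-t.
0–4 s: |5| × 4 = 20 m
4–7 s: |-12| × 3 = 36 m
7–13 s: |1| × 6 = 6 m
13–16 s: |12| × 3 = 36 m
16–22 s: |-9| × 6 = 54 m
Total distance = 152 m

152 m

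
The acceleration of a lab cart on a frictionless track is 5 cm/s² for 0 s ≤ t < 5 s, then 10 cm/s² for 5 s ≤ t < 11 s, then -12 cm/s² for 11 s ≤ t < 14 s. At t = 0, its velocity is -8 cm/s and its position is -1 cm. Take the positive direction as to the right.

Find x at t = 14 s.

On each constant-a segment, Δv = aΔt and Δx = v₀Δt + ½aΔt²; chain segment to segment.
0–5 s: v starts -8 cm/s; Δx = -8·5 + ½·5·5² = 22.5 cm; v ends 17 cm/s.
5–11 s: v starts 17 cm/s; Δx = 17·6 + ½·10·6² = 282 cm; v ends 77 cm/s.
11–14 s: v starts 77 cm/s; Δx = 77·3 + ½·-12·3² = 177 cm; v ends 41 cm/s.
x(14) = -1 + Σ Δx = 480.5 cm.

480.5 cm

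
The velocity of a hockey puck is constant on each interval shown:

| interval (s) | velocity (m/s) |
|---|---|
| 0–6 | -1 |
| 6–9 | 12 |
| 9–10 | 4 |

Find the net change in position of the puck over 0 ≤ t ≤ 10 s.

34 m

Displacement is the signed area under the v-t curve.
0–6 s: -1 × 6 = -6 m
6–9 s: 12 × 3 = 36 m
9–10 s: 4 × 1 = 4 m
Net displacement = 34 m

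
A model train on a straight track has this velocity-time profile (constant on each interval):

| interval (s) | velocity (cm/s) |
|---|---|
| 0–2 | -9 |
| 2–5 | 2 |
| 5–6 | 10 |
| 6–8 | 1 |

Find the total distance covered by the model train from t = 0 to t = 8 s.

36 cm

Total distance travelled is ∫|v| dt — sum the magnitudes of each area piece.
0–2 s: |-9| × 2 = 18 cm
2–5 s: |2| × 3 = 6 cm
5–6 s: |10| × 1 = 10 cm
6–8 s: |1| × 2 = 2 cm
Total distance = 36 cm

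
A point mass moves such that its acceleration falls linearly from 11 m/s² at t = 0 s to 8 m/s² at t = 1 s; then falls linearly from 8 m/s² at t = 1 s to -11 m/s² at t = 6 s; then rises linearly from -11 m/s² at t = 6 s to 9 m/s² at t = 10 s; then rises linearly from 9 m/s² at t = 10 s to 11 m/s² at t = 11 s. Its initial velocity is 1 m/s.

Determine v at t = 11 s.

Δv equals the area under the a-t graph; then v = v₀ + Δv.
0–1 s: ½(11 + 8)(1) = 9.5 m/s
1–6 s: ½(8 + -11)(5) = -7.5 m/s
6–10 s: ½(-11 + 9)(4) = -4 m/s
10–11 s: ½(9 + 11)(1) = 10 m/s
Δv = 8 m/s, so v(11) = 1 + (8) = 9 m/s.

9 m/s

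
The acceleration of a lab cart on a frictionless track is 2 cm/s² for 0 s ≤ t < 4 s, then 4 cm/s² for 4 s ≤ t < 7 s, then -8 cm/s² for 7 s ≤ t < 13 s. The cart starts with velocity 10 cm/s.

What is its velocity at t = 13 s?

Δv equals the area under the a-t graph; then v = v₀ + Δv.
0–4 s: 2 × 4 = 8 cm/s
4–7 s: 4 × 3 = 12 cm/s
7–13 s: -8 × 6 = -48 cm/s
Δv = -28 cm/s, so v(13) = 10 + (-28) = -18 cm/s.

-18 cm/s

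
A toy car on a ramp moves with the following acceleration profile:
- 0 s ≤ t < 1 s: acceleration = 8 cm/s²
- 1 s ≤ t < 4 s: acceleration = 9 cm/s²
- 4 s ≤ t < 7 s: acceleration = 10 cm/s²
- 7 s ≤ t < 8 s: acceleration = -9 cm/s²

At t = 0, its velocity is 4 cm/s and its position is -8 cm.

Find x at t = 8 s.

On each constant-a segment, Δv = aΔt and Δx = v₀Δt + ½aΔt²; chain segment to segment.
0–1 s: v starts 4 cm/s; Δx = 4·1 + ½·8·1² = 8 cm; v ends 12 cm/s.
1–4 s: v starts 12 cm/s; Δx = 12·3 + ½·9·3² = 76.5 cm; v ends 39 cm/s.
4–7 s: v starts 39 cm/s; Δx = 39·3 + ½·10·3² = 162 cm; v ends 69 cm/s.
7–8 s: v starts 69 cm/s; Δx = 69·1 + ½·-9·1² = 64.5 cm; v ends 60 cm/s.
x(8) = -8 + Σ Δx = 303 cm.

303 cm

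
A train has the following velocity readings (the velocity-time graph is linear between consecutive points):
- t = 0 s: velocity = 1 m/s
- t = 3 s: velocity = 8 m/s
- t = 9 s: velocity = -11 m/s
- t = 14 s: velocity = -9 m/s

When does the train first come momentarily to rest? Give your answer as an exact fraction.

t = 105/19 s

v changes sign on 3–9 s (from 8 to -11); the graph is linear there, so v = 0 at t = 3 + (-8)·(9 − 3)/(-11 − 8) = 105/19 s.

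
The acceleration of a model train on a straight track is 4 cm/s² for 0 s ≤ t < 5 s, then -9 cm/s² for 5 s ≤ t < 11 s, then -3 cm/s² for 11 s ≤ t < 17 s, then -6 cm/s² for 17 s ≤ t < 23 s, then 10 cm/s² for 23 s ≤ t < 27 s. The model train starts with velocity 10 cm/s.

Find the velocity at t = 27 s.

-38 cm/s

Δv equals the area under the a-t graph; then v = v₀ + Δv.
0–5 s: 4 × 5 = 20 cm/s
5–11 s: -9 × 6 = -54 cm/s
11–17 s: -3 × 6 = -18 cm/s
17–23 s: -6 × 6 = -36 cm/s
23–27 s: 10 × 4 = 40 cm/s
Δv = -48 cm/s, so v(27) = 10 + (-48) = -38 cm/s.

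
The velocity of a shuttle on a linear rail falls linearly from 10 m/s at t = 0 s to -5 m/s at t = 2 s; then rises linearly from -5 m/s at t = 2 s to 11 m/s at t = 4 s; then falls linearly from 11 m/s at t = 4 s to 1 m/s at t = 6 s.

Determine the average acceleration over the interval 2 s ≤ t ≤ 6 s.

1.5 m/s²

Average acceleration = Δv/Δt = (1 − -5)/(6 − 2) = 1.5 m/s².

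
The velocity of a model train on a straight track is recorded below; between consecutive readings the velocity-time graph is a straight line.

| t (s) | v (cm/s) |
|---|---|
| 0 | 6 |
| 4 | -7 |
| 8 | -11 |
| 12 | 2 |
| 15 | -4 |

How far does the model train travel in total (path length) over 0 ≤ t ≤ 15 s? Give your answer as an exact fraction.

953/13 cm

Distance (not displacement) is the total path length: add the absolute areas under v-t.
0–4 s: v = 0 at t = 24/13 s; triangle areas 72/13 + 98/13 = 170/13 cm
4–8 s: |½(-7 + -11)(4)| = 36 cm
8–12 s: v = 0 at t = 148/13 s; triangle areas 242/13 + 8/13 = 250/13 cm
12–15 s: v = 0 at t = 13 s; triangle areas 1 + 4 = 5 cm
Total distance = 953/13 cm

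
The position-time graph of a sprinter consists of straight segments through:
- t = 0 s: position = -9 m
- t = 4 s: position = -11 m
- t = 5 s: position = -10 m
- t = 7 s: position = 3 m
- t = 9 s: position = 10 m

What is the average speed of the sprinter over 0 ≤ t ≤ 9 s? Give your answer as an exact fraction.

Average speed = (total path length)/(elapsed time); on a piecewise-linear x-t graph the path length is Σ|Δx|.
0–4 s: |Δx| = |-11 − -9| = 2 m
4–5 s: |Δx| = |-10 − -11| = 1 m
5–7 s: |Δx| = |3 − -10| = 13 m
7–9 s: |Δx| = |10 − 3| = 7 m
Total path = 23 m; average speed = 23/9 = 23/9 m/s.

23/9 m/s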